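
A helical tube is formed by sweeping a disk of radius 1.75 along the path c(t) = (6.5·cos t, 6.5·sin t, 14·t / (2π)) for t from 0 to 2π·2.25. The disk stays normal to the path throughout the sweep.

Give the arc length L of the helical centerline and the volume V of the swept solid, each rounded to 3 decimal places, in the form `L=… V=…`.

L=97.141 V=934.603

2πR = 2π·6.5 = 40.840704
per-turn = √(40.840704² + 14²) = √(1667.9631 + 196) = √1863.9631 = 43.173639
L = 2.25 × 43.173639 = 97.140689
V = π·1.75² × L = 9.621128 × 97.140689 = 934.602952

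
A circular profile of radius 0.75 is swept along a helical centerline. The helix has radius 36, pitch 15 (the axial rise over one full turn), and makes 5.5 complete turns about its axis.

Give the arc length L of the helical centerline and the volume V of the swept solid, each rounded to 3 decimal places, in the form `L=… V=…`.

2πR = 2π·36 = 226.194671
per-turn = √(226.194671² + 15²) = √(51164.0292 + 225) = √51389.0292 = 226.691485
L = 5.5 × 226.691485 = 1246.803166
V = π·0.75² × L = 1.767146 × 1246.803166 = 2203.283062

L=1246.803 V=2203.283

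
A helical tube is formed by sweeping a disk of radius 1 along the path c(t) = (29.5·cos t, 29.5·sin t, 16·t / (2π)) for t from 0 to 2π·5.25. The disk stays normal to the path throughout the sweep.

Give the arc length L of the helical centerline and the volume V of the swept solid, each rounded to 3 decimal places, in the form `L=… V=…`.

L=976.727 V=3068.479

2πR = 2π·29.5 = 185.353967
per-turn = √(185.353967² + 16²) = √(34356.0929 + 256) = √34612.0929 = 186.043256
L = 5.25 × 186.043256 = 976.727091
V = π·1² × L = 3.141593 × 976.727091 = 3068.478655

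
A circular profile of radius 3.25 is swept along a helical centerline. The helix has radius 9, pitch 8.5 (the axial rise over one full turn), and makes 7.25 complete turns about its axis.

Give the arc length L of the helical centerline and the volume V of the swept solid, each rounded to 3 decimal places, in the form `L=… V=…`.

2πR = 2π·9 = 56.548668
per-turn = √(56.548668² + 8.5²) = √(3197.7518 + 72.25) = √3270.0018 = 57.183930
L = 7.25 × 57.183930 = 414.583491
V = π·3.25² × L = 33.183072 × 414.583491 = 13757.153998

L=414.583 V=13757.154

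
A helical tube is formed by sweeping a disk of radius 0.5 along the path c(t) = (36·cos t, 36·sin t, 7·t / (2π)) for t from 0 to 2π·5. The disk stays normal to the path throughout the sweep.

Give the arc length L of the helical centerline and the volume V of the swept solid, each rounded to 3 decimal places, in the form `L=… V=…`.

2πR = 2π·36 = 226.194671
per-turn = √(226.194671² + 7²) = √(51164.0292 + 49) = √51213.0292 = 226.302959
L = 5 × 226.302959 = 1131.514795
V = π·0.5² × L = 0.785398 × 1131.514795 = 888.689642

L=1131.515 V=888.690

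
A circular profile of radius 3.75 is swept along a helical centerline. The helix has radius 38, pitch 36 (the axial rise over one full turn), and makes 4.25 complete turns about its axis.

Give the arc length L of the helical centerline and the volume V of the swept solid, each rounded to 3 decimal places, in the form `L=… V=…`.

2πR = 2π·38 = 238.761042
per-turn = √(238.761042² + 36²) = √(57006.8350 + 1296) = √58302.8350 = 241.459800
L = 4.25 × 241.459800 = 1026.204150
V = π·3.75² × L = 44.178647 × 1026.204150 = 45336.310578

L=1026.204 V=45336.311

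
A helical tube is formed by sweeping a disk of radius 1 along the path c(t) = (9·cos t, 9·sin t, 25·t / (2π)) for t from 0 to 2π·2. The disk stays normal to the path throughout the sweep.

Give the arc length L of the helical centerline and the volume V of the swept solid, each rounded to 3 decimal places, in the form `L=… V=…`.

2πR = 2π·9 = 56.548668
per-turn = √(56.548668² + 25²) = √(3197.7518 + 625) = √3822.7518 = 61.828406
L = 2 × 61.828406 = 123.656813
V = π·1² × L = 3.141593 × 123.656813 = 388.479334

L=123.657 V=388.479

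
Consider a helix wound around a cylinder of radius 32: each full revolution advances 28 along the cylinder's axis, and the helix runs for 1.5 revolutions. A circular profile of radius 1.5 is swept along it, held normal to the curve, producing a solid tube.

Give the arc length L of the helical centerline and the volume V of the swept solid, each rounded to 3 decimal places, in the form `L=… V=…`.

2πR = 2π·32 = 201.061930
per-turn = √(201.061930² + 28²) = √(40425.8996 + 784) = √41209.8996 = 203.002216
L = 1.5 × 203.002216 = 304.503324
V = π·1.5² × L = 7.068583 × 304.503324 = 2152.407161

L=304.503 V=2152.407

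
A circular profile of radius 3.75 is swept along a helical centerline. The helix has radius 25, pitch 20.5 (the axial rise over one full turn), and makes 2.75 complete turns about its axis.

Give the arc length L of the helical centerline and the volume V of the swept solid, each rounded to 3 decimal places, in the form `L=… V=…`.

2πR = 2π·25 = 157.079633
per-turn = √(157.079633² + 20.5²) = √(24674.0110 + 420.25) = √25094.2610 = 158.411682
L = 2.75 × 158.411682 = 435.632126
V = π·3.75² × L = 44.178647 × 435.632126 = 19245.637763

L=435.632 V=19245.638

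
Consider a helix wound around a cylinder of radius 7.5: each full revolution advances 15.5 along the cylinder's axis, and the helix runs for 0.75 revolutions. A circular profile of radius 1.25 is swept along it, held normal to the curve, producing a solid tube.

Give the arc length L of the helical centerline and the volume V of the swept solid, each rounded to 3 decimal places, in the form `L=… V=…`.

L=37.206 V=182.633

2πR = 2π·7.5 = 47.123890
per-turn = √(47.123890² + 15.5²) = √(2220.6610 + 240.25) = √2460.9110 = 49.607570
L = 0.75 × 49.607570 = 37.205677
V = π·1.25² × L = 4.908739 × 37.205677 = 182.632942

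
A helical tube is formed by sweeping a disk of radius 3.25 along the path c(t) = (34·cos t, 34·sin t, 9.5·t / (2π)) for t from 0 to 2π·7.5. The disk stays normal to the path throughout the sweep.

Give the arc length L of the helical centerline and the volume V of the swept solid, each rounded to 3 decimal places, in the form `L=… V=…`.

L=1603.796 V=53218.869

2πR = 2π·34 = 213.628300
per-turn = √(213.628300² + 9.5²) = √(45637.0508 + 90.25) = √45727.3008 = 213.839427
L = 7.5 × 213.839427 = 1603.795706
V = π·3.25² × L = 33.183072 × 1603.795706 = 53218.869039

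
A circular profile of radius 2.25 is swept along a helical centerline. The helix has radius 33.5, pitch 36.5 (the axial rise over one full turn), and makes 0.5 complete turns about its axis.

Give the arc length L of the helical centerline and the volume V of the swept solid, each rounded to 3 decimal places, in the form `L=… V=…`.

2πR = 2π·33.5 = 210.486708
per-turn = √(210.486708² + 36.5²) = √(44304.6542 + 1332.25) = √45636.9042 = 213.627957
L = 0.5 × 213.627957 = 106.813979
V = π·2.25² × L = 15.904313 × 106.813979 = 1698.802929

L=106.814 V=1698.803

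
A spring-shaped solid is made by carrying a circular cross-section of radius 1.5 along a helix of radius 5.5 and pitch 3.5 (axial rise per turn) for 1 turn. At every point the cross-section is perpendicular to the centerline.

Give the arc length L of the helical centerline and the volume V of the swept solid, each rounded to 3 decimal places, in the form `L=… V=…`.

2πR = 2π·5.5 = 34.557519
per-turn = √(34.557519² + 3.5²) = √(1194.2221 + 12.25) = √1206.4721 = 34.734308
L = 1 × 34.734308 = 34.734308
V = π·1.5² × L = 7.068583 × 34.734308 = 245.522353

L=34.734 V=245.522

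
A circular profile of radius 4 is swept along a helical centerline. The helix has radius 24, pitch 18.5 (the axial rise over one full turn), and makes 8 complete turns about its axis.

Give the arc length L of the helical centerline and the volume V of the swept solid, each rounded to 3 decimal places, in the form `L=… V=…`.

L=1215.416 V=61093.479

2πR = 2π·24 = 150.796447
per-turn = √(150.796447² + 18.5²) = √(22739.5685 + 342.25) = √23081.8185 = 151.927017
L = 8 × 151.927017 = 1215.416137
V = π·4² × L = 50.265482 × 1215.416137 = 61093.478523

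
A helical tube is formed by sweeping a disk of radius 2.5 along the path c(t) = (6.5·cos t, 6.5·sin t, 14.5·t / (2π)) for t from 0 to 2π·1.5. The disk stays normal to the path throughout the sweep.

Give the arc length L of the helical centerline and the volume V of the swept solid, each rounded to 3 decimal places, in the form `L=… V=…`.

L=65.008 V=1276.420

2πR = 2π·6.5 = 40.840704
per-turn = √(40.840704² + 14.5²) = √(1667.9631 + 210.25) = √1878.2131 = 43.338356
L = 1.5 × 43.338356 = 65.007535
V = π·2.5² × L = 19.634954 × 65.007535 = 1276.419960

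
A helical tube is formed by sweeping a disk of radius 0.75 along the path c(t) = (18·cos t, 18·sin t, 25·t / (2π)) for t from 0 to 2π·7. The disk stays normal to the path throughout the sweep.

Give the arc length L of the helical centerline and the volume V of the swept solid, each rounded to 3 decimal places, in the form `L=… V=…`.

L=810.792 V=1432.788

2πR = 2π·18 = 113.097336
per-turn = √(113.097336² + 25²) = √(12791.0073 + 625) = √13416.0073 = 115.827489
L = 7 × 115.827489 = 810.792426
V = π·0.75² × L = 1.767146 × 810.792426 = 1432.788485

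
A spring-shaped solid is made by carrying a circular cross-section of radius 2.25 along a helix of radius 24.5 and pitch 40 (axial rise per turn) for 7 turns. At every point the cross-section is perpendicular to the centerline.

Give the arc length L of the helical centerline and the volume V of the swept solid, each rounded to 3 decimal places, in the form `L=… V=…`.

L=1113.350 V=17707.073

2πR = 2π·24.5 = 153.938040
per-turn = √(153.938040² + 40²) = √(23696.9202 + 1600) = √25296.9202 = 159.050056
L = 7 × 159.050056 = 1113.350389
V = π·2.25² × L = 15.904313 × 1113.350389 = 17707.072849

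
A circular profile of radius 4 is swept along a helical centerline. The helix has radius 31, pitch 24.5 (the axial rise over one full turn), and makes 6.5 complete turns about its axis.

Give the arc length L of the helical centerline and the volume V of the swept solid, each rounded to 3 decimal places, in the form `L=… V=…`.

2πR = 2π·31 = 194.778745
per-turn = √(194.778745² + 24.5²) = √(37938.7593 + 600.25) = √38539.0093 = 196.313548
L = 6.5 × 196.313548 = 1276.038065
V = π·4² × L = 50.265482 × 1276.038065 = 64140.668978

L=1276.038 V=64140.669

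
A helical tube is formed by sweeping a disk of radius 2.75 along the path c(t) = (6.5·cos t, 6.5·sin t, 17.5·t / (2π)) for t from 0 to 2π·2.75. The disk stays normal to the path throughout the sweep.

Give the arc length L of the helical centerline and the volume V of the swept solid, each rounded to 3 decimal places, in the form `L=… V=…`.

L=122.188 V=2902.986

2πR = 2π·6.5 = 40.840704
per-turn = √(40.840704² + 17.5²) = √(1667.9631 + 306.25) = √1974.2131 = 44.432118
L = 2.75 × 44.432118 = 122.188326
V = π·2.75² × L = 23.758294 × 122.188326 = 2902.986216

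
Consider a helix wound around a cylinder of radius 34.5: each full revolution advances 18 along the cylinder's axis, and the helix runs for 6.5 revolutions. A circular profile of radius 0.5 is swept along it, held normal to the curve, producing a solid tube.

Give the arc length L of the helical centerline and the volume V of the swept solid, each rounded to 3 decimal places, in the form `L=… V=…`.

2πR = 2π·34.5 = 216.769893
per-turn = √(216.769893² + 18²) = √(46989.1866 + 324) = √47313.1866 = 217.515946
L = 6.5 × 217.515946 = 1413.853646
V = π·0.5² × L = 0.785398 × 1413.853646 = 1110.438057

L=1413.854 V=1110.438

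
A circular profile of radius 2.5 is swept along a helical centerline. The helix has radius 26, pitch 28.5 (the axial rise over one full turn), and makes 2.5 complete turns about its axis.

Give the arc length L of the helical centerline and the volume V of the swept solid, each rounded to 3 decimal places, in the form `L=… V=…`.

2πR = 2π·26 = 163.362818
per-turn = √(163.362818² + 28.5²) = √(26687.4103 + 812.25) = √27499.6603 = 165.830215
L = 2.5 × 165.830215 = 414.575538
V = π·2.5² × L = 19.634954 × 414.575538 = 8140.171657

L=414.576 V=8140.172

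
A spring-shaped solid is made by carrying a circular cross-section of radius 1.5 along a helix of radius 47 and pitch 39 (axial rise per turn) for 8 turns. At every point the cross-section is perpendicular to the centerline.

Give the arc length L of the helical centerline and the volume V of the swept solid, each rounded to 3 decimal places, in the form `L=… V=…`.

2πR = 2π·47 = 295.309709
per-turn = √(295.309709² + 39²) = √(87207.8245 + 1521) = √88728.8245 = 297.873840
L = 8 × 297.873840 = 2382.990719
V = π·1.5² × L = 7.068583 × 2382.990719 = 16844.368807

L=2382.991 V=16844.369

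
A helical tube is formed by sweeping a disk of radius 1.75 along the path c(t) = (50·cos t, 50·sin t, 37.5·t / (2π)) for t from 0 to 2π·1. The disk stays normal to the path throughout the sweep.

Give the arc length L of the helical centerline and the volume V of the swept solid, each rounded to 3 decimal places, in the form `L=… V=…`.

2πR = 2π·50 = 314.159265
per-turn = √(314.159265² + 37.5²) = √(98696.0440 + 1406.25) = √100102.2940 = 316.389466
L = 1 × 316.389466 = 316.389466
V = π·1.75² × L = 9.621128 × 316.389466 = 3044.023390

L=316.389 V=3044.023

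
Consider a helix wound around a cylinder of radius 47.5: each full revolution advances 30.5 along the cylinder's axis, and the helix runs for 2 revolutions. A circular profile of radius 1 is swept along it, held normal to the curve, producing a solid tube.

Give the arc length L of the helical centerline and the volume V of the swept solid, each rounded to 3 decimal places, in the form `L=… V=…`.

2πR = 2π·47.5 = 298.451302
per-turn = √(298.451302² + 30.5²) = √(89073.1797 + 930.25) = √90003.4297 = 300.005716
L = 2 × 300.005716 = 600.011432
V = π·1² × L = 3.141593 × 600.011432 = 1884.991508

L=600.011 V=1884.992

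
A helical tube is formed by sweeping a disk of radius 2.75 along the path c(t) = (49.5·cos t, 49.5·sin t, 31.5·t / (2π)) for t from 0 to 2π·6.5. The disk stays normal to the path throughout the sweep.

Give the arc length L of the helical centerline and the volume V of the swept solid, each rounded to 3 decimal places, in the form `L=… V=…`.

2πR = 2π·49.5 = 311.017673
per-turn = √(311.017673² + 31.5²) = √(96731.9927 + 992.25) = √97724.2427 = 312.608769
L = 6.5 × 312.608769 = 2031.957001
V = π·2.75² × L = 23.758294 × 2031.957001 = 48275.832734

L=2031.957 V=48275.833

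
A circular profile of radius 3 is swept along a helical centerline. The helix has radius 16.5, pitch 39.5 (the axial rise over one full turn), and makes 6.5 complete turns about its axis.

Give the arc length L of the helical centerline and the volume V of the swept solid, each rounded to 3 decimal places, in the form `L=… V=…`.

L=721.127 V=20389.373

2πR = 2π·16.5 = 103.672558
per-turn = √(103.672558² + 39.5²) = √(10747.9992 + 1560.25) = √12308.2492 = 110.942549
L = 6.5 × 110.942549 = 721.126569
V = π·3² × L = 28.274334 × 721.126569 = 20389.373381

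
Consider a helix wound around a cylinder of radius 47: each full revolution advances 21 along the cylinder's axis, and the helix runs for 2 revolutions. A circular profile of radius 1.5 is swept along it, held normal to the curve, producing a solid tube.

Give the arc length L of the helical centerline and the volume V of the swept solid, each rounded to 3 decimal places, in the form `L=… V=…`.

2πR = 2π·47 = 295.309709
per-turn = √(295.309709² + 21²) = √(87207.8245 + 441) = √87648.8245 = 296.055442
L = 2 × 296.055442 = 592.110883
V = π·1.5² × L = 7.068583 × 592.110883 = 4185.385201

L=592.111 V=4185.385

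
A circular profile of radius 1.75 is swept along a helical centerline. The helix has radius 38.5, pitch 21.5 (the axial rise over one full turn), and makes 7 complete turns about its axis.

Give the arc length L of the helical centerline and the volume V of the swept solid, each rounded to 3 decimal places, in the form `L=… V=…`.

2πR = 2π·38.5 = 241.902634
per-turn = √(241.902634² + 21.5²) = √(58516.8845 + 462.25) = √58979.1345 = 242.856201
L = 7 × 242.856201 = 1699.993409
V = π·1.75² × L = 9.621128 × 1699.993409 = 16355.853339

L=1699.993 V=16355.853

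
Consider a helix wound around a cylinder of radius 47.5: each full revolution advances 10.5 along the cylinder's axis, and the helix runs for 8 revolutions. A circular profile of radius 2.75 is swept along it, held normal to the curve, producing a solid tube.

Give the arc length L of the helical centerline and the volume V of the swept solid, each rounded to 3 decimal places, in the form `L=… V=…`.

L=2389.088 V=56760.646

2πR = 2π·47.5 = 298.451302
per-turn = √(298.451302² + 10.5²) = √(89073.1797 + 110.25) = √89183.4297 = 298.635948
L = 8 × 298.635948 = 2389.087588
V = π·2.75² × L = 23.758294 × 2389.087588 = 56760.646360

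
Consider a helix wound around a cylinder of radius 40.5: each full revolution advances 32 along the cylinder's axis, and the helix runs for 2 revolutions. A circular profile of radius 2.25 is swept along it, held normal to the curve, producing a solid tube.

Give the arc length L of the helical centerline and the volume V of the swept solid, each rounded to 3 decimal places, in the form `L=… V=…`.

L=512.946 V=8158.058

2πR = 2π·40.5 = 254.469005
per-turn = √(254.469005² + 32²) = √(64754.4745 + 1024) = √65778.4745 = 256.473146
L = 2 × 256.473146 = 512.946291
V = π·2.25² × L = 15.904313 × 512.946291 = 8158.058273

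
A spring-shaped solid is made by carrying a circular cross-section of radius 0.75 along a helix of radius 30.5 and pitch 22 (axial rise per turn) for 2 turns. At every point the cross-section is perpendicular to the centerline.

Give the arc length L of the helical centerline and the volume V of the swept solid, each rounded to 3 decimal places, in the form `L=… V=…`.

L=385.792 V=681.750

2πR = 2π·30.5 = 191.637152
per-turn = √(191.637152² + 22²) = √(36724.7980 + 484) = √37208.7980 = 192.895822
L = 2 × 192.895822 = 385.791643
V = π·0.75² × L = 1.767146 × 385.791643 = 681.750108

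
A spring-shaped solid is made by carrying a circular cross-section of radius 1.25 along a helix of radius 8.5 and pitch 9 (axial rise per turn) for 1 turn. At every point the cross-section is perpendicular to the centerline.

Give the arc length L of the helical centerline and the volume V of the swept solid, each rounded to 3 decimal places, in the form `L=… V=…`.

2πR = 2π·8.5 = 53.407075
per-turn = √(53.407075² + 9²) = √(2852.3157 + 81) = √2933.3157 = 54.160093
L = 1 × 54.160093 = 54.160093
V = π·1.25² × L = 4.908739 × 54.160093 = 265.857735

L=54.160 V=265.858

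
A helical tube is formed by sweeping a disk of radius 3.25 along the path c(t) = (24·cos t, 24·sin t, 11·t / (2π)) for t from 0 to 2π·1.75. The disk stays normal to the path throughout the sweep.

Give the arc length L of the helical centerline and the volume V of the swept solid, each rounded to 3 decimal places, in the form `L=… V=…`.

L=264.595 V=8780.074

2πR = 2π·24 = 150.796447
per-turn = √(150.796447² + 11²) = √(22739.5685 + 121) = √22860.5685 = 151.197118
L = 1.75 × 151.197118 = 264.594957
V = π·3.25² × L = 33.183072 × 264.594957 = 8780.073608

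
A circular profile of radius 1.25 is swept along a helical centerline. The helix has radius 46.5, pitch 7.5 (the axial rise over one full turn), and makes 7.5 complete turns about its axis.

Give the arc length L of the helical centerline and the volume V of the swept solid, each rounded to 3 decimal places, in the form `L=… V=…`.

2πR = 2π·46.5 = 292.168117
per-turn = √(292.168117² + 7.5²) = √(85362.2085 + 56.25) = √85418.4585 = 292.264364
L = 7.5 × 292.264364 = 2191.982730
V = π·1.25² × L = 4.908739 × 2191.982730 = 10759.870065

L=2191.983 V=10759.870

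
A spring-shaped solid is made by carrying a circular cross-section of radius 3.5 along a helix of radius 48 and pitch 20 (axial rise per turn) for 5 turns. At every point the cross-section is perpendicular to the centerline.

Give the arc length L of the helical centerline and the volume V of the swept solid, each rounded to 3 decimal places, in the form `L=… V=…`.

L=1511.277 V=58160.738

2πR = 2π·48 = 301.592895
per-turn = √(301.592895² + 20²) = √(90958.2742 + 400) = √91358.2742 = 302.255313
L = 5 × 302.255313 = 1511.276564
V = π·3.5² × L = 38.484510 × 1511.276564 = 58160.738064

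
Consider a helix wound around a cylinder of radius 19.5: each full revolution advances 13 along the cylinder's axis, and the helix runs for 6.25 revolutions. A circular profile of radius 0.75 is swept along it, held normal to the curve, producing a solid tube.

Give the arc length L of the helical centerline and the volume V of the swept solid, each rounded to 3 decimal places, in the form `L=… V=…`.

L=770.062 V=1360.811

2πR = 2π·19.5 = 122.522113
per-turn = √(122.522113² + 13²) = √(15011.6683 + 169) = √15180.6683 = 123.209855
L = 6.25 × 123.209855 = 770.061592
V = π·0.75² × L = 1.767146 × 770.061592 = 1360.811160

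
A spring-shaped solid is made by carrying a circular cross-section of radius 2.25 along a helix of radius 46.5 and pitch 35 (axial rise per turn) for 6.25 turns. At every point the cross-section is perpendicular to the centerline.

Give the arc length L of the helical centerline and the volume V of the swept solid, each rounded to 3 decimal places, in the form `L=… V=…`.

2πR = 2π·46.5 = 292.168117
per-turn = √(292.168117² + 35²) = √(85362.2085 + 1225) = √86587.2085 = 294.257045
L = 6.25 × 294.257045 = 1839.106531
V = π·2.25² × L = 15.904313 × 1839.106531 = 29249.725550

L=1839.107 V=29249.726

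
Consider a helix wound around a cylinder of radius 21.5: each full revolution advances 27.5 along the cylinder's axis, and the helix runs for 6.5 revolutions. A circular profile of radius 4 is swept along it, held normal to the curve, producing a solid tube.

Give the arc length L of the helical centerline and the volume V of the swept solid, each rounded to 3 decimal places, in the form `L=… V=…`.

2πR = 2π·21.5 = 135.088484
per-turn = √(135.088484² + 27.5²) = √(18248.8985 + 756.25) = √19005.1485 = 137.859162
L = 6.5 × 137.859162 = 896.084553
V = π·4² × L = 50.265482 × 896.084553 = 45042.122368

L=896.085 V=45042.122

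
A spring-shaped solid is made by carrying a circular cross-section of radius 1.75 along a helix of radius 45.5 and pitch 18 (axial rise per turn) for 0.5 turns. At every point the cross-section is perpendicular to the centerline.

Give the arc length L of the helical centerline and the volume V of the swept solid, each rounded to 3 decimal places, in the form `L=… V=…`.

L=143.226 V=1377.991

2πR = 2π·45.5 = 285.884931
per-turn = √(285.884931² + 18²) = √(81730.1940 + 324) = √82054.1940 = 286.451033
L = 0.5 × 286.451033 = 143.225516
V = π·1.75² × L = 9.621128 × 143.225516 = 1377.990954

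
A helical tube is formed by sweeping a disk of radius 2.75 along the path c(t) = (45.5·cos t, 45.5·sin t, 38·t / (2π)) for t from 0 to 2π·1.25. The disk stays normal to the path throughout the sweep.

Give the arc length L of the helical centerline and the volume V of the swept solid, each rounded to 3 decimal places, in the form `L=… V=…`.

L=360.499 V=8564.846

2πR = 2π·45.5 = 285.884931
per-turn = √(285.884931² + 38²) = √(81730.1940 + 1444) = √83174.1940 = 288.399366
L = 1.25 × 288.399366 = 360.499207
V = π·2.75² × L = 23.758294 × 360.499207 = 8564.846305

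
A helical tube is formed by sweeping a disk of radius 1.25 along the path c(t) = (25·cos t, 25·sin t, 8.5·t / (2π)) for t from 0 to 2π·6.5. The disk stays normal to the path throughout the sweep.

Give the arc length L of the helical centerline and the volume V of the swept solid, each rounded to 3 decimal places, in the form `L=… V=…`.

2πR = 2π·25 = 157.079633
per-turn = √(157.079633² + 8.5²) = √(24674.0110 + 72.25) = √24746.2610 = 157.309443
L = 6.5 × 157.309443 = 1022.511383
V = π·1.25² × L = 4.908739 × 1022.511383 = 5019.241012

L=1022.511 V=5019.241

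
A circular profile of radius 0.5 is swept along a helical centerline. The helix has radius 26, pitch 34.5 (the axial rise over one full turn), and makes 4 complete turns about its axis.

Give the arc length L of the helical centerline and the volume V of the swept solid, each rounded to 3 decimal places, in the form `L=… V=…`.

2πR = 2π·26 = 163.362818
per-turn = √(163.362818² + 34.5²) = √(26687.4103 + 1190.25) = √27877.6603 = 166.966045
L = 4 × 166.966045 = 667.864181
V = π·0.5² × L = 0.785398 × 667.864181 = 524.539301

L=667.864 V=524.539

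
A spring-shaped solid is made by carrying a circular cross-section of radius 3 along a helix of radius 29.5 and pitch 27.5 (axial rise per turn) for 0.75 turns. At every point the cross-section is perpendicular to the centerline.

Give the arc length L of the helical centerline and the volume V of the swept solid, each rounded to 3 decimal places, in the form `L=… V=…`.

2πR = 2π·29.5 = 185.353967
per-turn = √(185.353967² + 27.5²) = √(34356.0929 + 756.25) = √35112.3429 = 187.382878
L = 0.75 × 187.382878 = 140.537158
V = π·3² × L = 28.274334 × 140.537158 = 3973.594540

L=140.537 V=3973.595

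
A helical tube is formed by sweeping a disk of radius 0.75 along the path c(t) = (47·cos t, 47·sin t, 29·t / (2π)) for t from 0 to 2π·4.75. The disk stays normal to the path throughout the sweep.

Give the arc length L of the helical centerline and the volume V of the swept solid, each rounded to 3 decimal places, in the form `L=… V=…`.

L=1409.469 V=2490.737

2πR = 2π·47 = 295.309709
per-turn = √(295.309709² + 29²) = √(87207.8245 + 841) = √88048.8245 = 296.730222
L = 4.75 × 296.730222 = 1409.468553
V = π·0.75² × L = 1.767146 × 1409.468553 = 2490.736529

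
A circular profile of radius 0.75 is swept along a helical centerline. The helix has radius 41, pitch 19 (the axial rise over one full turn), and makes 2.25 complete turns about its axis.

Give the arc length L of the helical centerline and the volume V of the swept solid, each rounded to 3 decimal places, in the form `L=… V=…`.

2πR = 2π·41 = 257.610598
per-turn = √(257.610598² + 19²) = √(66363.2200 + 361) = √66724.2200 = 258.310317
L = 2.25 × 258.310317 = 581.198214
V = π·0.75² × L = 1.767146 × 581.198214 = 1027.062022

L=581.198 V=1027.062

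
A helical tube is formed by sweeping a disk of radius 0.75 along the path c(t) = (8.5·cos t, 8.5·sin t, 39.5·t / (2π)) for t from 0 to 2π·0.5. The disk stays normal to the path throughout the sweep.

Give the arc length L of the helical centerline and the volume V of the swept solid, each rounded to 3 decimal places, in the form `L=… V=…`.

L=33.214 V=58.693

2πR = 2π·8.5 = 53.407075
per-turn = √(53.407075² + 39.5²) = √(2852.3157 + 1560.25) = √4412.5657 = 66.427146
L = 0.5 × 66.427146 = 33.213573
V = π·0.75² × L = 1.767146 × 33.213573 = 58.693228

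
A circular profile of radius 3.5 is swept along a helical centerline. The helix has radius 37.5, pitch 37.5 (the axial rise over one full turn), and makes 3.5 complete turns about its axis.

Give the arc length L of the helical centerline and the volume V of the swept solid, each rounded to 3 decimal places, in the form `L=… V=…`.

2πR = 2π·37.5 = 235.619449
per-turn = √(235.619449² + 37.5²) = √(55516.5248 + 1406.25) = √56922.7748 = 238.584942
L = 3.5 × 238.584942 = 835.047299
V = π·3.5² × L = 38.484510 × 835.047299 = 32136.386116

L=835.047 V=32136.386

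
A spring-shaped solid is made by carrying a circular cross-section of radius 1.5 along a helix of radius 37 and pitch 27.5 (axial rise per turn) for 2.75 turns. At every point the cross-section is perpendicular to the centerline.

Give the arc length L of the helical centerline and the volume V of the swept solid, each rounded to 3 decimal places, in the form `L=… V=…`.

L=643.771 V=4550.552

2πR = 2π·37 = 232.477856
per-turn = √(232.477856² + 27.5²) = √(54045.9537 + 756.25) = √54802.2037 = 234.098705
L = 2.75 × 234.098705 = 643.771439
V = π·1.5² × L = 7.068583 × 643.771439 = 4550.552152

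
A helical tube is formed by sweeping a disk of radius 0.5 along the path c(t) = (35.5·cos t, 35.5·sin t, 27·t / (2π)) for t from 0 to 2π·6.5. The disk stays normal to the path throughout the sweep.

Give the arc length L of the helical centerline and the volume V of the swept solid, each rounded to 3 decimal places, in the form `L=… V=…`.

2πR = 2π·35.5 = 223.053078
per-turn = √(223.053078² + 27²) = √(49752.6758 + 729) = √50481.6758 = 224.681276
L = 6.5 × 224.681276 = 1460.428294
V = π·0.5² × L = 0.785398 × 1460.428294 = 1147.017700

L=1460.428 V=1147.018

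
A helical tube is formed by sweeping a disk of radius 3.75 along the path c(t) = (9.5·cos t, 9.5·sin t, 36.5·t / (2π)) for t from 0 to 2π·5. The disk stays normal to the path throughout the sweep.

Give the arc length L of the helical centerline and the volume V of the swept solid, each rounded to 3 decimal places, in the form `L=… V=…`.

2πR = 2π·9.5 = 59.690260
per-turn = √(59.690260² + 36.5²) = √(3562.9272 + 1332.25) = √4895.1772 = 69.965543
L = 5 × 69.965543 = 349.827714
V = π·3.75² × L = 44.178647 × 349.827714 = 15454.914995

L=349.828 V=15454.915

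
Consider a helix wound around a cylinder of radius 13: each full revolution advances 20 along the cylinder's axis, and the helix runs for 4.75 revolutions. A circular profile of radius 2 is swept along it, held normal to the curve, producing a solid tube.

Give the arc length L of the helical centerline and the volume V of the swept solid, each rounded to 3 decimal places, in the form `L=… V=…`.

L=399.448 V=5019.611

2πR = 2π·13 = 81.681409
per-turn = √(81.681409² + 20²) = √(6671.8526 + 400) = √7071.8526 = 84.094308
L = 4.75 × 84.094308 = 399.447961
V = π·2² × L = 12.566371 × 399.447961 = 5019.611122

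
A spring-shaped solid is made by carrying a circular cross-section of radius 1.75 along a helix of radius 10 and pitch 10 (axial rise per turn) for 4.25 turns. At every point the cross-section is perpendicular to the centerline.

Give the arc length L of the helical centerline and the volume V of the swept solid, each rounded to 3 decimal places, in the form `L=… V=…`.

2πR = 2π·10 = 62.831853
per-turn = √(62.831853² + 10²) = √(3947.8418 + 100) = √4047.8418 = 63.622651
L = 4.25 × 63.622651 = 270.396268
V = π·1.75² × L = 9.621128 × 270.396268 = 2601.516971

L=270.396 V=2601.517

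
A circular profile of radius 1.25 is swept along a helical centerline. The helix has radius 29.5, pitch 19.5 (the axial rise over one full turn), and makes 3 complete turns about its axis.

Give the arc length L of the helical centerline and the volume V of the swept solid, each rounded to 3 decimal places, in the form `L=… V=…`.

2πR = 2π·29.5 = 185.353967
per-turn = √(185.353967² + 19.5²) = √(34356.0929 + 380.25) = √34736.3429 = 186.376884
L = 3 × 186.376884 = 559.130652
V = π·1.25² × L = 4.908739 × 559.130652 = 2744.626171

L=559.131 V=2744.626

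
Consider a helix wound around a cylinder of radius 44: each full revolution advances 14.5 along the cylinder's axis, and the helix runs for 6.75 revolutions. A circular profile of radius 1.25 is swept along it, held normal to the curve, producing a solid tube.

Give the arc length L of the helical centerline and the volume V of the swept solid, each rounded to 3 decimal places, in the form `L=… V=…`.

L=1868.671 V=9172.817

2πR = 2π·44 = 276.460154
per-turn = √(276.460154² + 14.5²) = √(76430.2165 + 210.25) = √76640.4665 = 276.840146
L = 6.75 × 276.840146 = 1868.670986
V = π·1.25² × L = 4.908739 × 1868.670986 = 9172.817253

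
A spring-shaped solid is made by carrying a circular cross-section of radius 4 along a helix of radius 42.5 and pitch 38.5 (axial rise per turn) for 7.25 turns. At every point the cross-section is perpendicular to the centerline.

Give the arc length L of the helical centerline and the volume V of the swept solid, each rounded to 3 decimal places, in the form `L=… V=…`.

L=1956.024 V=98320.515

2πR = 2π·42.5 = 267.035376
per-turn = √(267.035376² + 38.5²) = √(71307.8918 + 1482.25) = √72790.1418 = 269.796482
L = 7.25 × 269.796482 = 1956.024496
V = π·4² × L = 50.265482 × 1956.024496 = 98320.514981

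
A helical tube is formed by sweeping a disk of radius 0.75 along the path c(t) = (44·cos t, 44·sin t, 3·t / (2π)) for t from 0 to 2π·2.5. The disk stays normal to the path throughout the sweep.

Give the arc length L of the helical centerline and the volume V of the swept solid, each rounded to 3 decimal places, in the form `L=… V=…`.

2πR = 2π·44 = 276.460154
per-turn = √(276.460154² + 3²) = √(76430.2165 + 9) = √76439.2165 = 276.476430
L = 2.5 × 276.476430 = 691.191076
V = π·0.75² × L = 1.767146 × 691.191076 = 1221.435453

L=691.191 V=1221.435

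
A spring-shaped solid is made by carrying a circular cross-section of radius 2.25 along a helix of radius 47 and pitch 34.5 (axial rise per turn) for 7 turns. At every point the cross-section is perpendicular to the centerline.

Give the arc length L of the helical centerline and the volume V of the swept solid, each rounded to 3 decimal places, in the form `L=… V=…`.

L=2081.227 V=33100.485

2πR = 2π·47 = 295.309709
per-turn = √(295.309709² + 34.5²) = √(87207.8245 + 1190.25) = √88398.0745 = 297.318137
L = 7 × 297.318137 = 2081.226958
V = π·2.25² × L = 15.904313 × 2081.226958 = 33100.484563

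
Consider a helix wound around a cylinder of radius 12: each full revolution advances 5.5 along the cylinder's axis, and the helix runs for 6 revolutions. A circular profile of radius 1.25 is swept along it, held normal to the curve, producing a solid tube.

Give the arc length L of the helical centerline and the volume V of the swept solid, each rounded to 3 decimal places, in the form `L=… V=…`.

L=453.591 V=2226.561

2πR = 2π·12 = 75.398224
per-turn = √(75.398224² + 5.5²) = √(5684.8921 + 30.25) = √5715.1421 = 75.598559
L = 6 × 75.598559 = 453.591354
V = π·1.25² × L = 4.908739 × 453.591354 = 2226.561355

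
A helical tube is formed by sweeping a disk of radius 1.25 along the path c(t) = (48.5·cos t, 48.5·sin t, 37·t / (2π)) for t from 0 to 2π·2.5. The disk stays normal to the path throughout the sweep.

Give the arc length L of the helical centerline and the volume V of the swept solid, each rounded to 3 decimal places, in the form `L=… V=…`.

L=767.431 V=3767.119

2πR = 2π·48.5 = 304.734487
per-turn = √(304.734487² + 37²) = √(92863.1078 + 1369) = √94232.1078 = 306.972487
L = 2.5 × 306.972487 = 767.431218
V = π·1.25² × L = 4.908739 × 767.431218 = 3767.119180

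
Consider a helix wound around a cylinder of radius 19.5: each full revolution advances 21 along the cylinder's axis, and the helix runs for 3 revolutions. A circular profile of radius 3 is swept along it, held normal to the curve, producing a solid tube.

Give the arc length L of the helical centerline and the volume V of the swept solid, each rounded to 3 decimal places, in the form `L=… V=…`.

2πR = 2π·19.5 = 122.522113
per-turn = √(122.522113² + 21²) = √(15011.6683 + 441) = √15452.6683 = 124.308762
L = 3 × 124.308762 = 372.926286
V = π·3² × L = 28.274334 × 372.926286 = 10544.242318

L=372.926 V=10544.242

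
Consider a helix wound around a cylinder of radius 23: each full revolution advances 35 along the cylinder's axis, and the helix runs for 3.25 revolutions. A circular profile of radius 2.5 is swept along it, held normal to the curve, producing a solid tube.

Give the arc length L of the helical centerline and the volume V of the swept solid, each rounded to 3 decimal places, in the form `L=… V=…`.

L=483.247 V=9488.523

2πR = 2π·23 = 144.513262
per-turn = √(144.513262² + 35²) = √(20884.0829 + 1225) = √22109.0829 = 148.691233
L = 3.25 × 148.691233 = 483.246509
V = π·2.5² × L = 19.634954 × 483.246509 = 9488.523012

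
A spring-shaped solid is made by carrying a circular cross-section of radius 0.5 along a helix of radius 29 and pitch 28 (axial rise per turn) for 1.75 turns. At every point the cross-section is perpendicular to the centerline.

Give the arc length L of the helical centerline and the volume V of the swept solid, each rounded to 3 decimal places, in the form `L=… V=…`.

2πR = 2π·29 = 182.212374
per-turn = √(182.212374² + 28²) = √(33201.3492 + 784) = √33985.3492 = 184.351157
L = 1.75 × 184.351157 = 322.614525
V = π·0.5² × L = 0.785398 × 322.614525 = 253.380856

L=322.615 V=253.381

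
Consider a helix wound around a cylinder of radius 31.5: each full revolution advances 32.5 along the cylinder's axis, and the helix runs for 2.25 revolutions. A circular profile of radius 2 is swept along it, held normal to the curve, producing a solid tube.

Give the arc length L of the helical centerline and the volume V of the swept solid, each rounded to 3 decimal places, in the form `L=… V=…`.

2πR = 2π·31.5 = 197.920337
per-turn = √(197.920337² + 32.5²) = √(39172.4599 + 1056.25) = √40228.7099 = 200.570960
L = 2.25 × 200.570960 = 451.284659
V = π·2² × L = 12.566371 × 451.284659 = 5671.010281

L=451.285 V=5671.010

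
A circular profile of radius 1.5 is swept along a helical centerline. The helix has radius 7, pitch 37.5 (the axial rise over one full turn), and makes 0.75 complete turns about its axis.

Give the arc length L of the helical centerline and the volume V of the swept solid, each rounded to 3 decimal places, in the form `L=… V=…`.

2πR = 2π·7 = 43.982297
per-turn = √(43.982297² + 37.5²) = √(1934.4425 + 1406.25) = √3340.6925 = 57.798724
L = 0.75 × 57.798724 = 43.349043
V = π·1.5² × L = 7.068583 × 43.349043 = 306.416327

L=43.349 V=306.416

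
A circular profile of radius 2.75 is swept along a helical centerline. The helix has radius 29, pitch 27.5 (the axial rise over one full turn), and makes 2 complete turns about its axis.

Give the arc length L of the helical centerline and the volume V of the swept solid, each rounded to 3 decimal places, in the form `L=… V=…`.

L=368.552 V=8756.161

2πR = 2π·29 = 182.212374
per-turn = √(182.212374² + 27.5²) = √(33201.3492 + 756.25) = √33957.5992 = 184.275878
L = 2 × 184.275878 = 368.551756
V = π·2.75² × L = 23.758294 × 368.551756 = 8756.161135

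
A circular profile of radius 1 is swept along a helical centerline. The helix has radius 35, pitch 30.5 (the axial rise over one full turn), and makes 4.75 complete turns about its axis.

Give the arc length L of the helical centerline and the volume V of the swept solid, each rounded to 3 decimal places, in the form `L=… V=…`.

L=1054.578 V=3313.055

2πR = 2π·35 = 219.911486
per-turn = √(219.911486² + 30.5²) = √(48361.0616 + 930.25) = √49291.3116 = 222.016467
L = 4.75 × 222.016467 = 1054.578218
V = π·1² × L = 3.141593 × 1054.578218 = 3313.055181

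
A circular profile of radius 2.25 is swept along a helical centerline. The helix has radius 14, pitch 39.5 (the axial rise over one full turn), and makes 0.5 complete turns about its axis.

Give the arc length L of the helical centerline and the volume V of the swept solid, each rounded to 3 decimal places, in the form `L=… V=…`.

L=48.213 V=766.797

2πR = 2π·14 = 87.964594
per-turn = √(87.964594² + 39.5²) = √(7737.7699 + 1560.25) = √9298.0199 = 96.426240
L = 0.5 × 96.426240 = 48.213120
V = π·2.25² × L = 15.904313 × 48.213120 = 766.796546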